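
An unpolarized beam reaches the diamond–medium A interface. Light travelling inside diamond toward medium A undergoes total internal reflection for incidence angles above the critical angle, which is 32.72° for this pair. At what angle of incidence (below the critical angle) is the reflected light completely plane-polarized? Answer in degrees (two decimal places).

sin θ_c = n₂/n₁, so n₂/n₁ = sin 32.72° = 0.5405.
Brewster: tan θ_B = n₂/n₁ = 0.5405.
θ_B = arctan(0.5405) = 28.39°.

θ_B ≈ 28.39°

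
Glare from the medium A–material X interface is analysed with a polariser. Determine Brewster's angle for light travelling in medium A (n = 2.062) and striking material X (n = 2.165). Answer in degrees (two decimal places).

θ_B ≈ 46.40°

The reflected p-component vanishes when tan θ_B = n₂/n₁.
Here n₂/n₁ = 2.165/2.062 = 1.0500, and Brewster's law gives tan θ_B = n₂/n₁. Taking the arctangent, θ_B = 46.40°.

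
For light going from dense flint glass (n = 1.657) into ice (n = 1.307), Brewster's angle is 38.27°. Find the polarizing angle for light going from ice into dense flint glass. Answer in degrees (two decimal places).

θ_B' ≈ 51.73°

The two Brewster angles are complementary: θ_B' = 90° − θ_B = 90° − 38.27° = 51.73°.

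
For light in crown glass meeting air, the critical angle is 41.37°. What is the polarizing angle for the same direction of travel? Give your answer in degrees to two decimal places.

At the critical angle sin θ_c = n₂/n₁, giving n₂/n₁ = sin 41.37° = 0.6609.
Then tan θ_B = n₂/n₁ = 0.6609, so θ_B = arctan 0.6609 = 33.46°.

θ_B ≈ 33.46°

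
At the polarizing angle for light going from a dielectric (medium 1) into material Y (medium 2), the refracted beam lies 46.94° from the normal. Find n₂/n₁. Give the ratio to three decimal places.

n₂/n₁ ≈ 0.934

θ_B + θ_t = 90°, so θ_B = 90° − 46.94° = 43.06°.
tan θ_B = n₂/n₁, so n₂/n₁ = tan 43.06° = 0.934.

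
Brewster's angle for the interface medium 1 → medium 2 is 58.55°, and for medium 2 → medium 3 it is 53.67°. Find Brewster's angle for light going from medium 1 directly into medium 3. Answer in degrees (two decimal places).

θ_B ≈ 65.78°

n₂/n₁ = tan 58.55° = 1.6351 and n₃/n₂ = tan 53.67° = 1.3598.
Multiplying, n₃/n₁ = 1.6351 × 1.3598 = 2.2234, and θ_B(1→3) = arctan 2.2234 = 65.78°.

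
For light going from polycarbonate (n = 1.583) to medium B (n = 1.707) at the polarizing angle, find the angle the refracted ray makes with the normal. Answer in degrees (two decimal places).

θ_t ≈ 42.84°

tan θ_B = n₂/n₁ = 1.707/1.583 = 1.0783, so θ_B = 47.16°.
Since θ_B + θ_t = 90° at Brewster incidence, θ_t = 90° − 47.16° = 42.84°.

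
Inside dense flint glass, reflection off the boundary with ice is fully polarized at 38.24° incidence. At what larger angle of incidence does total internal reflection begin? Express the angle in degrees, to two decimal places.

θ_c ≈ 52.00°

n₂/n₁ = tan 38.24° = 0.7881; the critical angle satisfies sin θ_c = n₂/n₁.
θ_c = arcsin(0.7881) = 52.00°.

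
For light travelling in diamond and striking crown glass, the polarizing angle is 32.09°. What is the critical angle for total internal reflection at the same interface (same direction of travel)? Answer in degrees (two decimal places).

From Brewster, n₂/n₁ = tan θ_B = tan 32.09° = 0.6271.
Then sin θ_c = n₂/n₁ = 0.6271, so θ_c = arcsin 0.6271 = 38.83°.

θ_c ≈ 38.83°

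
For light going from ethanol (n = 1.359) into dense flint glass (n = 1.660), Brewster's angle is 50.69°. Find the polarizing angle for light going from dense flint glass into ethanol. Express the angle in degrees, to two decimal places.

The two Brewster angles are complementary: θ_B' = 90° − θ_B = 90° − 50.69° = 39.31°.

θ_B' ≈ 39.31°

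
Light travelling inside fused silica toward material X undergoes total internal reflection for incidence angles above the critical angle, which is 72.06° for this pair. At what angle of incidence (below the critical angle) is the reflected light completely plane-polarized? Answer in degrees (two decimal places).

θ_B ≈ 43.57°

sin θ_c = n₂/n₁, so n₂/n₁ = sin 72.06° = 0.9514.
Brewster: tan θ_B = n₂/n₁ = 0.9514.
θ_B = arctan(0.9514) = 43.57°.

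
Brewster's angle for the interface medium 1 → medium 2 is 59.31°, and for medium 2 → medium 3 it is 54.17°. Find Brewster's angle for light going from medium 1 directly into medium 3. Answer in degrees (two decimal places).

θ_B ≈ 66.80°

n₂/n₁ = tan 59.31° = 1.6849 and n₃/n₂ = tan 54.17° = 1.3850.
So n₃/n₁ = (n₂/n₁)(n₃/n₂) = 1.6849 × 1.3850 = 2.3335.
θ_B(1→3) = arctan(2.3335) = 66.80°.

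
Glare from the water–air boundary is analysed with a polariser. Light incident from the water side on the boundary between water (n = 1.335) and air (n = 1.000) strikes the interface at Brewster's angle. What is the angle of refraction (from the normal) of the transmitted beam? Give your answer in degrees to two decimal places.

First find Brewster's angle: tan θ_B = 1.000/1.335 = 0.7491, giving θ_B = 36.84°.
The refracted ray is perpendicular to the reflected ray, so θ_t = 90° − θ_B = 53.16°.

θ_t ≈ 53.16°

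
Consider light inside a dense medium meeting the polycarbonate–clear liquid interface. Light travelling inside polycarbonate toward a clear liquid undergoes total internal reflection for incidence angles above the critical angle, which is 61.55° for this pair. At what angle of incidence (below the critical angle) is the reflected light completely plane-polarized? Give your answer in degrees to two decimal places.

sin θ_c = n₂/n₁, so n₂/n₁ = sin 61.55° = 0.8792.
Brewster: tan θ_B = n₂/n₁ = 0.8792.
θ_B = arctan(0.8792) = 41.32°.

θ_B ≈ 41.32°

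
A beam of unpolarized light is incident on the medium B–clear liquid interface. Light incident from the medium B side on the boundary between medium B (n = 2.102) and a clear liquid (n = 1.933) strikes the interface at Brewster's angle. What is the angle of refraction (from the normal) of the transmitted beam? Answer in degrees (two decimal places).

θ_B = arctan(n₂/n₁) = arctan(1.933/2.102) = 42.60°.
The refracted ray is perpendicular to the reflected ray, so θ_t = 90° − θ_B = 47.40°.

θ_t ≈ 47.40°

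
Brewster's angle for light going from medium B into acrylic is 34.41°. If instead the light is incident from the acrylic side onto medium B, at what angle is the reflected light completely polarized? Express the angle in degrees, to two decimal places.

θ_B' ≈ 55.59°

Reversing the direction swaps n₁ and n₂, so tan θ_B' = 1/tan θ_B and θ_B' = 90° − θ_B.
Hence θ_B' = 90° − 34.41° = 55.59°.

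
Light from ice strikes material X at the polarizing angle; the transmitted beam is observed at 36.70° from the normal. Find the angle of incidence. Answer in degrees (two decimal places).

Brewster's condition makes the reflected and refracted beams perpendicular: θ_B + θ_t = 90°.
θ_B = 90° − 36.70° = 53.30°.

θ_B ≈ 53.30°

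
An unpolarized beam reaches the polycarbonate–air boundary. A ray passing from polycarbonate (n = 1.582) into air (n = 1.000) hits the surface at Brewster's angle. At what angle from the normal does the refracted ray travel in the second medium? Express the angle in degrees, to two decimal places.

First find Brewster's angle: tan θ_B = 1.000/1.582 = 0.6321, giving θ_B = 32.30°.
At Brewster's angle the reflected and refracted rays are perpendicular, so θ_t = 90° − θ_B = 90° − 32.30° = 57.70°.

θ_t ≈ 57.70°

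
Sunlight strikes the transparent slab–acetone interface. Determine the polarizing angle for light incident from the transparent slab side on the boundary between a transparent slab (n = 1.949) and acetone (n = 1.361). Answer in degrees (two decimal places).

θ_B ≈ 34.93°

Here n₂/n₁ = 1.361/1.949 = 0.6983, and Brewster's law gives tan θ_B = n₂/n₁. Taking the arctangent, θ_B = 34.93°.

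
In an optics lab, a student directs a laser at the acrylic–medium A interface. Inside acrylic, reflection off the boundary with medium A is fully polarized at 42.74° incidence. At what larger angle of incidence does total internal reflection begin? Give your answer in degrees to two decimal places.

θ_c ≈ 67.53°

n₂/n₁ = tan 42.74° = 0.9241; the critical angle satisfies sin θ_c = n₂/n₁.
θ_c = arcsin(0.9241) = 67.53°.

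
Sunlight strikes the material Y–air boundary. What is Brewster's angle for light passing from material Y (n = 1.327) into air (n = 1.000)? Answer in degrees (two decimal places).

Brewster's condition: tan θ_B = n₂/n₁ = 1.000/1.327 = 0.7536.
θ_B = arctan(0.7536) = 37.00°.

θ_B ≈ 37.00°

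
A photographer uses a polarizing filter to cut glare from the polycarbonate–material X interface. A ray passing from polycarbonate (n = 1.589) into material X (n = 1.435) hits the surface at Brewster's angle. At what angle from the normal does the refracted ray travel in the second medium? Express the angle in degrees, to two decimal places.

First find Brewster's angle: tan θ_B = 1.435/1.589 = 0.9031, giving θ_B = 42.08°.
At Brewster's angle the reflected and refracted rays are perpendicular, so θ_t = 90° − θ_B = 90° − 42.08° = 47.92°.

θ_t ≈ 47.92°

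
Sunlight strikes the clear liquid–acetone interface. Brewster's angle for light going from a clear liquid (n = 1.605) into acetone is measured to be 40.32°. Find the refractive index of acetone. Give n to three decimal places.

n ≈ 1.362

Full polarization of the reflected beam means tan θ_B = n₂/n₁, where n₁ is the incident medium (a clear liquid).
n₂ = n₁ tan θ_B = 1.605 × tan 40.32° = 1.362.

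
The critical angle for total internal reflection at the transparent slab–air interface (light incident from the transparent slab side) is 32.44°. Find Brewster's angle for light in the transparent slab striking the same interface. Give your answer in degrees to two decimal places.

θ_B ≈ 28.21°

At the critical angle sin θ_c = n₂/n₁, giving n₂/n₁ = sin 32.44° = 0.5364.
Then tan θ_B = n₂/n₁ = 0.5364, so θ_B = arctan 0.5364 = 28.21°.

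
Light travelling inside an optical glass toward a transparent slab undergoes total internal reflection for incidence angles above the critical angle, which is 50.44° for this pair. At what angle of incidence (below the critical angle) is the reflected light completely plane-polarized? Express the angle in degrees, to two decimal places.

θ_B ≈ 37.63°

sin θ_c = n₂/n₁, so n₂/n₁ = sin 50.44° = 0.7710.
Brewster: tan θ_B = n₂/n₁ = 0.7710.
θ_B = arctan(0.7710) = 37.63°.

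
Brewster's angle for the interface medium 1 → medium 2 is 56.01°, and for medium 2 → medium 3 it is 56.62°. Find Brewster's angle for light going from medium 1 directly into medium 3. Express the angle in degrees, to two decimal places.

θ_B ≈ 66.05°

Each Brewster angle gives a ratio: n₂/n₁ = tan 56.01° = 1.4831, n₃/n₂ = tan 56.62° = 1.5177.
So n₃/n₁ = (n₂/n₁)(n₃/n₂) = 1.4831 × 1.5177 = 2.2510.
θ_B(1→3) = arctan(2.2510) = 66.05°.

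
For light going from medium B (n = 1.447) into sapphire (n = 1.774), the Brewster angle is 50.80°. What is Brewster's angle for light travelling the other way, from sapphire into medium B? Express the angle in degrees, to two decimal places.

θ_B' ≈ 39.20°

tan θ_B' = n₁/n₂ = 1/tan θ_B, so θ_B' = 90° − θ_B.
θ_B' = 90° − 50.80° = 39.20°.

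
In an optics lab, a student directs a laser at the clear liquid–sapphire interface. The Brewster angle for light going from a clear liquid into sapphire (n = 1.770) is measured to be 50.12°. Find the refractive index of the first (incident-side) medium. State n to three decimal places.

n ≈ 1.479

Full polarization of the reflected beam means tan θ_B = n₂/n₁, where n₁ is the incident medium (a clear liquid).
n₁ = n₂ / tan θ_B = 1.770 / tan 50.12° = 1.479.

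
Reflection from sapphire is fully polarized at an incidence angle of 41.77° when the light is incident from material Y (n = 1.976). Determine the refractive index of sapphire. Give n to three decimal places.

n ≈ 1.765

Brewster's law: tan θ_B = n₂/n₁ (light incident in material Y, refracted into sapphire).
n₂ = n₁ tan θ_B = 1.976 × tan 41.77° = 1.765.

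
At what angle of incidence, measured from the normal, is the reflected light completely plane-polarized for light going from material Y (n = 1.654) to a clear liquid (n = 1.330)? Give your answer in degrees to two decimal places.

At Brewster's angle the reflected and refracted rays are perpendicular, which with Snell's law gives tan θ_B = n₂/n₁.
Here n₂/n₁ = 1.330/1.654 = 0.8041, and Brewster's law gives tan θ_B = n₂/n₁.
θ_B = arctan(0.8041) = 38.80°.

θ_B ≈ 38.80°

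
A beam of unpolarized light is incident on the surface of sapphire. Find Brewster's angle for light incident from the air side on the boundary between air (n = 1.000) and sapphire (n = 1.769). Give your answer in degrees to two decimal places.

θ_B ≈ 60.52°

tan θ_B = n₂/n₁ = 1.769/1.000 = 1.7690.
So θ_B = arctan 1.7690 = 60.52°.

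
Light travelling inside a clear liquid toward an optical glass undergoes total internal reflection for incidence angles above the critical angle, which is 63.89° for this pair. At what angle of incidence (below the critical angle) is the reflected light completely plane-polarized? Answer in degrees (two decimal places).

sin θ_c = n₂/n₁, so n₂/n₁ = sin 63.89° = 0.8980.
Brewster: tan θ_B = n₂/n₁ = 0.8980.
θ_B = arctan(0.8980) = 41.92°.

θ_B ≈ 41.92°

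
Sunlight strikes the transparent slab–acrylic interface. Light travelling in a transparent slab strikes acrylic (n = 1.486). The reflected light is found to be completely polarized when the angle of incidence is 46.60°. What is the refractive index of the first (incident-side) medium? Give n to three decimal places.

Brewster's law: tan θ_B = n₂/n₁ (light incident in a transparent slab, refracted into acrylic).
n₁ = n₂ / tan θ_B = 1.486 / tan 46.60° = 1.405.

n ≈ 1.405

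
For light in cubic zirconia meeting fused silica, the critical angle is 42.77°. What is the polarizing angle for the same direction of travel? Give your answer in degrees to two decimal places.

θ_B ≈ 34.18°

n₂/n₁ = sin θ_c = sin 42.77° = 0.6791.
tan θ_B equals the same ratio, so θ_B = arctan(0.6791) = 34.18°.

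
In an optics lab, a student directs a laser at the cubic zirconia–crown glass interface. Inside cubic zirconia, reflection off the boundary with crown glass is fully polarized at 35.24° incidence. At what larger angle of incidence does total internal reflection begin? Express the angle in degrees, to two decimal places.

θ_c ≈ 44.95°

From Brewster, n₂/n₁ = tan θ_B = tan 35.24° = 0.7065.
Then sin θ_c = n₂/n₁ = 0.7065, so θ_c = arcsin 0.7065 = 44.95°.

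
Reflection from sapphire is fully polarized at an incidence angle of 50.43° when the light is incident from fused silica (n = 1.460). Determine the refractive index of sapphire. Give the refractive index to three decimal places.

Full polarization of the reflected beam means tan θ_B = n₂/n₁, where n₁ is the incident medium (fused silica).
n₂ = n₁ tan θ_B = 1.460 × tan 50.43° = 1.767.

n ≈ 1.767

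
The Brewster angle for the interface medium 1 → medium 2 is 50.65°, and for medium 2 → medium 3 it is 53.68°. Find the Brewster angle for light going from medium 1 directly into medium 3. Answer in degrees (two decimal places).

θ_B ≈ 58.92°

n₂/n₁ = tan 50.65° = 1.2196 and n₃/n₂ = tan 53.68° = 1.3603.
Multiplying, n₃/n₁ = 1.2196 × 1.3603 = 1.6591, and θ_B(1→3) = arctan 1.6591 = 58.92°.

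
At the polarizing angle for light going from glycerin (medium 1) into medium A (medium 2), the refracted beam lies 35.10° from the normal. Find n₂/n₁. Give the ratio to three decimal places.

At Brewster incidence θ_B = 90° − θ_t = 90° − 35.10° = 54.90°.
Then n₂/n₁ = tan θ_B = tan 54.90° = 1.423.

n₂/n₁ ≈ 1.423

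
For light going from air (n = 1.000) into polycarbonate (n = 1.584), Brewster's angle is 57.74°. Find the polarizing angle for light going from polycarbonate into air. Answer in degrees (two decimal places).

The two Brewster angles are complementary: θ_B' = 90° − θ_B = 90° − 57.74° = 32.26°.

θ_B' ≈ 32.26°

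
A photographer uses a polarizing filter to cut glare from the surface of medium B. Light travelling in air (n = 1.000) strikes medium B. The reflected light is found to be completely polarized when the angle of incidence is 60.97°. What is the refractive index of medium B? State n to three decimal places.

Brewster's law: tan θ_B = n₂/n₁ (light incident in air, refracted into medium B).
n₂ = n₁ tan θ_B = 1.000 × tan 60.97° = 1.802.

n ≈ 1.802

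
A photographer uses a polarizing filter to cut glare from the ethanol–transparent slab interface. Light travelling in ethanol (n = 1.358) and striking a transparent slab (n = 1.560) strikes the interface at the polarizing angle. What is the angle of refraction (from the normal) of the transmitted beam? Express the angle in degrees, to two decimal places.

θ_t ≈ 41.04°

tan θ_B = n₂/n₁ = 1.560/1.358 = 1.1487, so θ_B = 48.96°.
The refracted ray is perpendicular to the reflected ray, so θ_t = 90° − θ_B = 41.04°.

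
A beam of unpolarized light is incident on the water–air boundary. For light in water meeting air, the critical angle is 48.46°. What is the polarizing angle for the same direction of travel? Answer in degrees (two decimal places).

θ_B ≈ 36.81°

sin θ_c = n₂/n₁, so n₂/n₁ = sin 48.46° = 0.7485.
Brewster: tan θ_B = n₂/n₁ = 0.7485.
θ_B = arctan(0.7485) = 36.81°.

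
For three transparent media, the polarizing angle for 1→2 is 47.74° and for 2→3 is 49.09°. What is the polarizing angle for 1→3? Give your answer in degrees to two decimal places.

n₂/n₁ = tan 47.74° = 1.1005 and n₃/n₂ = tan 49.09° = 1.1540.
Multiplying, n₃/n₁ = 1.1005 × 1.1540 = 1.2700, and θ_B(1→3) = arctan 1.2700 = 51.78°.

θ_B ≈ 51.78°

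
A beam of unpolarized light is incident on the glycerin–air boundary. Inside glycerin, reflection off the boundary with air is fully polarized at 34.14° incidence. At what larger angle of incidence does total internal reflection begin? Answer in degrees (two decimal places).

θ_c ≈ 42.69°

tan θ_B = n₂/n₁ = tan 34.14° = 0.6781.
Total internal reflection: sin θ_c = n₂/n₁ = 0.6781.
θ_c = arcsin(0.6781) = 42.69°.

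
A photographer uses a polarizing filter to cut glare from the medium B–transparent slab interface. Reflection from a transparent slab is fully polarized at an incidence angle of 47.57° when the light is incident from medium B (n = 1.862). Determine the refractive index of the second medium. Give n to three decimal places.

Full polarization of the reflected beam means tan θ_B = n₂/n₁, where n₁ is the incident medium (medium B).
n₂ = n₁ tan θ_B = 1.862 × tan 47.57° = 2.037.

n ≈ 2.037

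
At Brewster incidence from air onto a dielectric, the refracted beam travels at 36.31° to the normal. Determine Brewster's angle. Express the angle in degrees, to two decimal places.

At Brewster's angle the reflected and refracted rays are perpendicular, so θ_B + θ_t = 90°.
So θ_B = 90° − θ_t = 90° − 36.31° = 53.69°.

θ_B ≈ 53.69°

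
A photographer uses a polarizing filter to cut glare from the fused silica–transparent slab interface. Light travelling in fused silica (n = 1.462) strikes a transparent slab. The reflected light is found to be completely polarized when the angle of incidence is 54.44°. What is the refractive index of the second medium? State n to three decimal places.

n ≈ 2.045

Full polarization of the reflected beam means tan θ_B = n₂/n₁, where n₁ is the incident medium (fused silica).
n₂ = n₁ tan θ_B = 1.462 × tan 54.44° = 2.045.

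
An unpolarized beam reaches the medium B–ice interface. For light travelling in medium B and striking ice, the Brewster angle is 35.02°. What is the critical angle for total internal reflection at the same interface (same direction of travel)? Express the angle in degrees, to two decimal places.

n₂/n₁ = tan 35.02° = 0.7007; the critical angle satisfies sin θ_c = n₂/n₁.
θ_c = arcsin(0.7007) = 44.49°.

θ_c ≈ 44.49°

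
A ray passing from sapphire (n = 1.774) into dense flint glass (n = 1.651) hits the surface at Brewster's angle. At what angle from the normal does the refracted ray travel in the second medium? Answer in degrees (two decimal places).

θ_t ≈ 47.06°

First find Brewster's angle: tan θ_B = 1.651/1.774 = 0.9307, giving θ_B = 42.94°.
Since θ_B + θ_t = 90° at Brewster incidence, θ_t = 90° − 42.94° = 47.06°.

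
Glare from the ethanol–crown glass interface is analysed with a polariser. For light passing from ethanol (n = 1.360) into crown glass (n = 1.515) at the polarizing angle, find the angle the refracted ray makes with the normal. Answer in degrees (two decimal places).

First find Brewster's angle: tan θ_B = 1.515/1.360 = 1.1140, giving θ_B = 48.09°.
Since θ_B + θ_t = 90° at Brewster incidence, θ_t = 90° − 48.09° = 41.91°.

θ_t ≈ 41.91°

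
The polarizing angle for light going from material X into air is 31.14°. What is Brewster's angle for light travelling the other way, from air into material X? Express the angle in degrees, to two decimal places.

θ_B' ≈ 58.86°

Reversing the direction swaps n₁ and n₂, so tan θ_B' = 1/tan θ_B and θ_B' = 90° − θ_B.
Hence θ_B' = 90° − 31.14° = 58.86°.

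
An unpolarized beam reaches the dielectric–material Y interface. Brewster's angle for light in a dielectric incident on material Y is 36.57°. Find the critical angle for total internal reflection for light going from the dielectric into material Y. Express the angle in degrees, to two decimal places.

θ_c ≈ 47.89°

n₂/n₁ = tan 36.57° = 0.7419; the critical angle satisfies sin θ_c = n₂/n₁.
θ_c = arcsin(0.7419) = 47.89°.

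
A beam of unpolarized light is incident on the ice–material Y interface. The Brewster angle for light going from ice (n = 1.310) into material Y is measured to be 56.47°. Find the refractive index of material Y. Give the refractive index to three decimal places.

n ≈ 1.977

Brewster's law: tan θ_B = n₂/n₁ (light incident in ice, refracted into material Y).
n₂ = n₁ tan θ_B = 1.310 × tan 56.47° = 1.977.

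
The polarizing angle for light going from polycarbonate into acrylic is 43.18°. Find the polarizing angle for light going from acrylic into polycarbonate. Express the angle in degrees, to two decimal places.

θ_B' ≈ 46.82°

Reversing the direction swaps n₁ and n₂, so tan θ_B' = 1/tan θ_B and θ_B' = 90° − θ_B.
Hence θ_B' = 90° − 43.18° = 46.82°.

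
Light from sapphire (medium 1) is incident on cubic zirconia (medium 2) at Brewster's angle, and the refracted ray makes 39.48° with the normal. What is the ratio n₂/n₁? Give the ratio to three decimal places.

θ_B + θ_t = 90°, so θ_B = 90° − 39.48° = 50.52°.
Then n₂/n₁ = tan θ_B = tan 50.52° = 1.214.

n₂/n₁ ≈ 1.214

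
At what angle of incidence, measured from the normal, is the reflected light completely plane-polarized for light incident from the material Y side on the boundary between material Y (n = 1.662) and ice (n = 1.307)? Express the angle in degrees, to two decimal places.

tan θ_B = n₂/n₁ = 1.307/1.662 = 0.7864. Taking the arctangent, θ_B = 38.18°.

θ_B ≈ 38.18°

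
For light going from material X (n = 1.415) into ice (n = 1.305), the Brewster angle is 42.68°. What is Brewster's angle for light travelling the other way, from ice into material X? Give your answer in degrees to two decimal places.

θ_B' ≈ 47.32°

The two Brewster angles are complementary: θ_B' = 90° − θ_B = 90° − 42.68° = 47.32°.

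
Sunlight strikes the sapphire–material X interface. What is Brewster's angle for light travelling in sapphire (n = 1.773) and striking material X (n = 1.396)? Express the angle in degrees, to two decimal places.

θ_B ≈ 38.22°

tan θ_B = n₂/n₁ = 1.396/1.773 = 0.7874.
θ_B = arctan(0.7874) = 38.22°.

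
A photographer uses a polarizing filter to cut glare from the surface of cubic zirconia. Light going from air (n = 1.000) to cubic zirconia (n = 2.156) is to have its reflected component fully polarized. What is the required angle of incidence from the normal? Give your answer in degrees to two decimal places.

At Brewster's angle the reflected and refracted rays are perpendicular, which with Snell's law gives tan θ_B = n₂/n₁.
tan θ_B = n₂/n₁ = 2.156/1.000 = 2.1560. Taking the arctangent, θ_B = 65.12°.

θ_B ≈ 65.12°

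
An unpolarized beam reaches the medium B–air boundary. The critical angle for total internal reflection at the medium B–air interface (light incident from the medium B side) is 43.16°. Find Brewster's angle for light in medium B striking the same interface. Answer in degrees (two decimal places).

n₂/n₁ = sin θ_c = sin 43.16° = 0.6840.
tan θ_B equals the same ratio, so θ_B = arctan(0.6840) = 34.37°.

θ_B ≈ 34.37°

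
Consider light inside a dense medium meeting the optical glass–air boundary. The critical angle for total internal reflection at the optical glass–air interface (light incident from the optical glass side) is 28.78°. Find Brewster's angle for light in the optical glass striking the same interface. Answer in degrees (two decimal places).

θ_B ≈ 25.71°

At the critical angle sin θ_c = n₂/n₁, giving n₂/n₁ = sin 28.78° = 0.4814.
Then tan θ_B = n₂/n₁ = 0.4814, so θ_B = arctan 0.4814 = 25.71°.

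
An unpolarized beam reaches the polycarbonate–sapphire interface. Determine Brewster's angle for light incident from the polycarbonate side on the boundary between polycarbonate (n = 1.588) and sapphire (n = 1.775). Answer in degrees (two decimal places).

At Brewster's angle the reflected and refracted rays are perpendicular, which with Snell's law gives tan θ_B = n₂/n₁.
tan θ_B = n₂/n₁ = 1.775/1.588 = 1.1178. Taking the arctangent, θ_B = 48.18°.

θ_B ≈ 48.18°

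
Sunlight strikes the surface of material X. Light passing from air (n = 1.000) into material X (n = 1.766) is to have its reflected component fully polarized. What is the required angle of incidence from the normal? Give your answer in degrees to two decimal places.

At Brewster's angle the reflected and refracted rays are perpendicular, which with Snell's law gives tan θ_B = n₂/n₁.
Brewster's condition: tan θ_B = n₂/n₁ = 1.766/1.000 = 1.7660. Taking the arctangent, θ_B = 60.48°.

θ_B ≈ 60.48°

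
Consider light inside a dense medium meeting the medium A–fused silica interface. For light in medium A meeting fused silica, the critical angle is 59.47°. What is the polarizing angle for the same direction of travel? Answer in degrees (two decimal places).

θ_B ≈ 40.74°

n₂/n₁ = sin θ_c = sin 59.47° = 0.8614.
tan θ_B equals the same ratio, so θ_B = arctan(0.8614) = 40.74°.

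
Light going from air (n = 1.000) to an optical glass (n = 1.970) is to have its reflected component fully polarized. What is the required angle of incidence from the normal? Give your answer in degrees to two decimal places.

The reflected p-component vanishes when tan θ_B = n₂/n₁.
Here n₂/n₁ = 1.970/1.000 = 1.9700, and Brewster's law gives tan θ_B = n₂/n₁. Taking the arctangent, θ_B = 63.09°.

θ_B ≈ 63.09°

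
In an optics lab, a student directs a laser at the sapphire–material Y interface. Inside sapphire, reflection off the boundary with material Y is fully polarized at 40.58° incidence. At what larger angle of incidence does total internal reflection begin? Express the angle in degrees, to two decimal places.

θ_c ≈ 58.93°

From Brewster, n₂/n₁ = tan θ_B = tan 40.58° = 0.8565.
Then sin θ_c = n₂/n₁ = 0.8565, so θ_c = arcsin 0.8565 = 58.93°.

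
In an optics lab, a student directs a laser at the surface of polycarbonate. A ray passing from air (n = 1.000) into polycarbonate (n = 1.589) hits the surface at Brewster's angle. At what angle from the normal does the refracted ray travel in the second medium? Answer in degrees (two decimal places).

θ_t ≈ 32.18°

First find Brewster's angle: tan θ_B = 1.589/1.000 = 1.5890, giving θ_B = 57.82°.
Since θ_B + θ_t = 90° at Brewster incidence, θ_t = 90° − 57.82° = 32.18°.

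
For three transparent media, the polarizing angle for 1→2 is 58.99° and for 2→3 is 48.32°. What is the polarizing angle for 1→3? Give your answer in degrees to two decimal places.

θ_B ≈ 61.85°

n₂/n₁ = tan 58.99° = 1.6636 and n₃/n₂ = tan 48.32° = 1.1232.
Multiplying, n₃/n₁ = 1.6636 × 1.1232 = 1.8685, and θ_B(1→3) = arctan 1.8685 = 61.85°.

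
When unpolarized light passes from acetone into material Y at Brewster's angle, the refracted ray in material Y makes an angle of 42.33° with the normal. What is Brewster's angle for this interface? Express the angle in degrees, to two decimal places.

Brewster's condition makes the reflected and refracted beams perpendicular: θ_B + θ_t = 90°.
So θ_B = 90° − θ_t = 90° − 42.33° = 47.67°.

θ_B ≈ 47.67°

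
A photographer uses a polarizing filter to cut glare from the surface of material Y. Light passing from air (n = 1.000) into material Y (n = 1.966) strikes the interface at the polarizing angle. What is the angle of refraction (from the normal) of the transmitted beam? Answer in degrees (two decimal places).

tan θ_B = n₂/n₁ = 1.966/1.000 = 1.9660, so θ_B = 63.04°.
Since θ_B + θ_t = 90° at Brewster incidence, θ_t = 90° − 63.04° = 26.96°.

θ_t ≈ 26.96°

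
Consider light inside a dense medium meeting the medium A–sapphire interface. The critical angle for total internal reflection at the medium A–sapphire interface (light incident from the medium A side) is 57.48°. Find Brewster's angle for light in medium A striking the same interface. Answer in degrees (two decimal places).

At the critical angle sin θ_c = n₂/n₁, giving n₂/n₁ = sin 57.48° = 0.8432.
Then tan θ_B = n₂/n₁ = 0.8432, so θ_B = arctan 0.8432 = 40.14°.

θ_B ≈ 40.14°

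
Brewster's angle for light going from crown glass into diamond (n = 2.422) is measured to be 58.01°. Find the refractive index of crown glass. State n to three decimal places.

n ≈ 1.513

At Brewster's angle, tan θ_B = n₂/n₁ with n₁ on the incident side (crown glass) and n₂ on the transmitted side (diamond).
n₁ = n₂ / tan θ_B = 2.422 / tan 58.01° = 1.513.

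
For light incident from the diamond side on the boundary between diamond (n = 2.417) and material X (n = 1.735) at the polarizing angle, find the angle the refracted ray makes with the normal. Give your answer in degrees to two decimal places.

θ_t ≈ 54.33°

First find Brewster's angle: tan θ_B = 1.735/2.417 = 0.7178, giving θ_B = 35.67°.
At Brewster's angle the reflected and refracted rays are perpendicular, so θ_t = 90° − θ_B = 90° − 35.67° = 54.33°.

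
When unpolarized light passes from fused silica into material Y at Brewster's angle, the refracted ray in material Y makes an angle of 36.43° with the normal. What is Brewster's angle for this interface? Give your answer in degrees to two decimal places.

Brewster's condition makes the reflected and refracted beams perpendicular: θ_B + θ_t = 90°.
θ_B = 90° − 36.43° = 53.57°.

θ_B ≈ 53.57°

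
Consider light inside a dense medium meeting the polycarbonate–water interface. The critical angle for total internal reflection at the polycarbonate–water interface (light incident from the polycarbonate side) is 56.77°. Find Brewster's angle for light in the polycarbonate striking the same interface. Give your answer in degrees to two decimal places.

sin θ_c = n₂/n₁, so n₂/n₁ = sin 56.77° = 0.8365.
Brewster: tan θ_B = n₂/n₁ = 0.8365.
θ_B = arctan(0.8365) = 39.91°.

θ_B ≈ 39.91°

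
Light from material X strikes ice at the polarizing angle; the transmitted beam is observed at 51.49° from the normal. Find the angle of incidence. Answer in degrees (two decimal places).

θ_B ≈ 38.51°

Since the reflected and refracted rays are at right angles at the polarizing angle, θ_B + θ_t = 90°.
So θ_B = 90° − θ_t = 90° − 51.49° = 38.51°.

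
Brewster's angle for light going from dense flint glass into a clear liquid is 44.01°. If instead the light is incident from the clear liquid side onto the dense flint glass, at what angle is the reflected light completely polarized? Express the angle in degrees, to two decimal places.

tan θ_B' = n₁/n₂ = 1/tan θ_B, so θ_B' = 90° − θ_B.
θ_B' = 90° − 44.01° = 45.99°.

θ_B' ≈ 45.99°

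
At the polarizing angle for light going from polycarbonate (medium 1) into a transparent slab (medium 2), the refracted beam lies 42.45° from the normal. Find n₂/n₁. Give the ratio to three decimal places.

θ_B + θ_t = 90°, so θ_B = 90° − 42.45° = 47.55°.
Then n₂/n₁ = tan θ_B = tan 47.55° = 1.093.

n₂/n₁ ≈ 1.093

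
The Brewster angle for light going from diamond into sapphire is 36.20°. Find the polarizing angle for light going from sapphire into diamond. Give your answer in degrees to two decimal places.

tan θ_B' = n₁/n₂ = 1/tan θ_B, so θ_B' = 90° − θ_B.
θ_B' = 90° − 36.20° = 53.80°.

θ_B' ≈ 53.80°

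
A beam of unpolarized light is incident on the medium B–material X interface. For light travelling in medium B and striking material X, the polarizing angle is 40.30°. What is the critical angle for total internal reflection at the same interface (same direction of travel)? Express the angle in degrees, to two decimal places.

θ_c ≈ 58.00°

n₂/n₁ = tan 40.30° = 0.8481; the critical angle satisfies sin θ_c = n₂/n₁.
θ_c = arcsin(0.8481) = 58.00°.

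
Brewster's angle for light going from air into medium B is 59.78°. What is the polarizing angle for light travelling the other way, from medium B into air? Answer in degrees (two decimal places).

tan θ_B' = n₁/n₂ = 1/tan θ_B, so θ_B' = 90° − θ_B.
θ_B' = 90° − 59.78° = 30.22°.

θ_B' ≈ 30.22°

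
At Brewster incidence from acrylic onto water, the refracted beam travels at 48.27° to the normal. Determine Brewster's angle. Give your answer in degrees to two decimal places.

θ_B ≈ 41.73°

At Brewster's angle the reflected and refracted rays are perpendicular, so θ_B + θ_t = 90°.
θ_B = 90° − 48.27° = 41.73°.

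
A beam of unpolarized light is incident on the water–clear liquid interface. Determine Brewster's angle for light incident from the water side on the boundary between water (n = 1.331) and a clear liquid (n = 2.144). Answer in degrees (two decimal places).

θ_B ≈ 58.17°

Here n₂/n₁ = 2.144/1.331 = 1.6108, and Brewster's law gives tan θ_B = n₂/n₁.
So θ_B = arctan 1.6108 = 58.17°.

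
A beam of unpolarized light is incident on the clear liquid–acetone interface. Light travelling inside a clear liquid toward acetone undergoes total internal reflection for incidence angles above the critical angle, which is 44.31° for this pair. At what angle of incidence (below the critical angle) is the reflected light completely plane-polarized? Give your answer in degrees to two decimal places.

θ_B ≈ 34.94°

sin θ_c = n₂/n₁, so n₂/n₁ = sin 44.31° = 0.6985.
Brewster: tan θ_B = n₂/n₁ = 0.6985.
θ_B = arctan(0.6985) = 34.94°.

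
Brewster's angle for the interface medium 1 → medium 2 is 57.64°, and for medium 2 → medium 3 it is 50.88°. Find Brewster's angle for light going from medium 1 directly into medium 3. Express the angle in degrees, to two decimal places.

Each Brewster angle gives a ratio: n₂/n₁ = tan 57.64° = 1.5782, n₃/n₂ = tan 50.88° = 1.2296.
n₃/n₁ = 1.9406. Then tan θ_B(1→3) = n₃/n₁, so θ_B(1→3) = arctan(1.9406) = 62.74°.

θ_B ≈ 62.74°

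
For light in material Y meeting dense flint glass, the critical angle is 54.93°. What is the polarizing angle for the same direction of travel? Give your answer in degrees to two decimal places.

θ_B ≈ 39.30°

At the critical angle sin θ_c = n₂/n₁, giving n₂/n₁ = sin 54.93° = 0.8185.
Then tan θ_B = n₂/n₁ = 0.8185, so θ_B = arctan 0.8185 = 39.30°.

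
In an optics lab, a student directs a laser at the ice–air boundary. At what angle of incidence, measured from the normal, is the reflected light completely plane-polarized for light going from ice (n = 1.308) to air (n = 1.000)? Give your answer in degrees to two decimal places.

Here n₂/n₁ = 1.000/1.308 = 0.7645, and Brewster's law gives tan θ_B = n₂/n₁. Taking the arctangent, θ_B = 37.40°.

θ_B ≈ 37.40°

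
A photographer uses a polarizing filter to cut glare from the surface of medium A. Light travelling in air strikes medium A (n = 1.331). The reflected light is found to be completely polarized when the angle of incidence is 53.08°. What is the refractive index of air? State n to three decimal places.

n ≈ 1.000

Brewster's law: tan θ_B = n₂/n₁ (light incident in air, refracted into medium A).
n₁ = n₂ / tan θ_B = 1.331 / tan 53.08° = 1.000.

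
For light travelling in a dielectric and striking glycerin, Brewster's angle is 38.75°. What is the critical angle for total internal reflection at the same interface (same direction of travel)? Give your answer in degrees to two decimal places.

θ_c ≈ 53.38°

From Brewster, n₂/n₁ = tan θ_B = tan 38.75° = 0.8026.
Then sin θ_c = n₂/n₁ = 0.8026, so θ_c = arcsin 0.8026 = 53.38°.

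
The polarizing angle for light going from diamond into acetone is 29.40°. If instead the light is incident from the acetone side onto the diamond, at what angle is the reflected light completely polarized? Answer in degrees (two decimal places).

Reversing the direction swaps n₁ and n₂, so tan θ_B' = 1/tan θ_B and θ_B' = 90° − θ_B.
Hence θ_B' = 90° − 29.40° = 60.60°.

θ_B' ≈ 60.60°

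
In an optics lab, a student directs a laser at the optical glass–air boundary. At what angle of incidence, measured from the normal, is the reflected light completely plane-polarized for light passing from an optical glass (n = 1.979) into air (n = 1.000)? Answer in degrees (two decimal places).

θ_B ≈ 26.81°

tan θ_B = n₂/n₁ = 1.000/1.979 = 0.5053.
So θ_B = arctan 0.5053 = 26.81°.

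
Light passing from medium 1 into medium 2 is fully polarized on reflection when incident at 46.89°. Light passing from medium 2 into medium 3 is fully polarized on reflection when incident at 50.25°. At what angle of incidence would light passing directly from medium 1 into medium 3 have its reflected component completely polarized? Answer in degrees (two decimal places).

θ_B ≈ 52.10°

n₂/n₁ = tan 46.89° = 1.0682 and n₃/n₂ = tan 50.25° = 1.2024.
So n₃/n₁ = (n₂/n₁)(n₃/n₂) = 1.0682 × 1.2024 = 1.2844.
θ_B(1→3) = arctan(1.2844) = 52.10°.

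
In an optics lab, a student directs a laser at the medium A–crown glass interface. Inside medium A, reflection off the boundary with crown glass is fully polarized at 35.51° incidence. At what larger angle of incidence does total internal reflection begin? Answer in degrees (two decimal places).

θ_c ≈ 45.53°

n₂/n₁ = tan 35.51° = 0.7136; the critical angle satisfies sin θ_c = n₂/n₁.
θ_c = arcsin(0.7136) = 45.53°.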